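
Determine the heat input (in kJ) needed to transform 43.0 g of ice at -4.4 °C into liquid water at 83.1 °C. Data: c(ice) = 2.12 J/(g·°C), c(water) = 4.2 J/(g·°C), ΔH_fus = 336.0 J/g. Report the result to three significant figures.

q = 29.9 kJ

q1 (heat ice -4.4→0.0 °C): 43.0 × 2.12 × 4.4 = 401 J
q2 (melt at 0 °C): 43.0 × 336.0 = 14448 J
q3 (heat water 0.0→83.1 °C): 43.0 × 4.2 × 83.1 = 15008 J
Total: 401 + 14448 + 15008 = 29857 J = 29.9 kJ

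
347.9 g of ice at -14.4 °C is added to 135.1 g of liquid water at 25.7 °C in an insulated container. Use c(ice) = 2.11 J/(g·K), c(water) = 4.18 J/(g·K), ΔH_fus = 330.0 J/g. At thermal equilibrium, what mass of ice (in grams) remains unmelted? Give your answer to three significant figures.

Heat to warm all ice to 0 °C: 347.9×2.11×14.4 = 10571 J
Heat released by water cooling to 0 °C: 135.1×4.18×25.7 = 14513 J
14513 J < 10571 + 347.9×330.0 = 125378 J, so not all ice melts; final T = 0 °C.
Heat left for melting: 14513 − 10571 = 3942 J
Mass melted = 3942 / 330.0 = 11.95 g
Ice remaining = 347.9 − 11.95 = 335.95 g

m_ice remaining = 336 g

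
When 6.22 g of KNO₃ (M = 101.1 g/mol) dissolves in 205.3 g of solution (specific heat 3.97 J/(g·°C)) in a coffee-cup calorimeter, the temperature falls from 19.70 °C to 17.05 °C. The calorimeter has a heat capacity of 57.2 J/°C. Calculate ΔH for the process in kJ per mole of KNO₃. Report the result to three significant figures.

ΔH = 37.6 kJ/mol

|ΔT| = |17.05 − 19.70| = 2.65 °C
|q_surr| = (205.3 × 3.97 + 57.2) × 2.65 = 872.241 × 2.65 = 2311 J
n(KNO₃) = 6.22 / 101.1 = 0.06152 mol
Temperature fell, so q_rxn = +|q_surr| = 2.311 kJ
ΔH = q_rxn / n = 37.57 kJ/mol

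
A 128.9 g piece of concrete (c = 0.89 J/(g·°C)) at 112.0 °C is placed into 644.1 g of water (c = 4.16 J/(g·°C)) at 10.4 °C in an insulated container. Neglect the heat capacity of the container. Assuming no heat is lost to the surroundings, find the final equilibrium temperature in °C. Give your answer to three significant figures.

Heat lost by concrete = heat gained by water.
(128.9)(0.89)(112.0 − T) = (644.1)(4.16)(T − 10.4)
114.721 (112.0 − T) = 2679.456 (T − 10.4)
12849 − 114.721 T = 2679.456 T − 27866
40715 = 2794.177 T
T = 14.57 °C

T_f = 14.6 °C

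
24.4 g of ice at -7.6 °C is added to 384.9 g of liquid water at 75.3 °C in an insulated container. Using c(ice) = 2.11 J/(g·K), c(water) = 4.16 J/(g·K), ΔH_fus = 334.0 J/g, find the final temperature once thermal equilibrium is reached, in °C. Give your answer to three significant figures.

Heat to bring ice to 0 °C and melt it: q₁ = 24.4×2.11×7.6 + 24.4×334.0 = 8540.9 J
Heat the water can supply cooling to 0 °C: 384.9×4.16×75.3 = 120569 J > q₁, so all ice melts.
Energy balance: 384.9×4.16×(75.3 − T) = 8540.9 + 24.4×4.16×(T − 0)
1601.184(75.3 − T) = 8540.9 + 101.504 T
120569 − 8540.9 = 1702.688 T
T = 112028.1 / 1702.688 = 65.79 °C

T_f = 65.8 °C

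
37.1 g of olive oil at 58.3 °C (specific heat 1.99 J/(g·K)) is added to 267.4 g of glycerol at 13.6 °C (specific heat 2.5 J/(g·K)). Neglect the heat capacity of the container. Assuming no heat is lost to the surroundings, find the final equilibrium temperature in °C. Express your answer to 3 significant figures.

Heat lost by olive oil = heat gained by glycerol.
(37.1)(1.99)(58.3 − T) = (267.4)(2.5)(T − 13.6)
73.829 (58.3 − T) = 668.5 (T − 13.6)
4304.2 − 73.829 T = 668.5 T − 9091.6
13395.8 = 742.329 T
T = 18.046 °C

T_f = 18.0 °C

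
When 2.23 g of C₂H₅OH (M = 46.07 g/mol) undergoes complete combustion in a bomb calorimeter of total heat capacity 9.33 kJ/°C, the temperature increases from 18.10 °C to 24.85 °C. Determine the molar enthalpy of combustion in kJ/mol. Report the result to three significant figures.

ΔT = 24.85 − 18.10 = 6.75 °C
q_cal = C_cal × ΔT = 9.33 × 6.75 = 62.9775 kJ
n = 2.23 / 46.07 = 0.04840 mol
q_rxn = −q_cal = -62.9775 kJ
ΔH = -62.9775 / 0.04840 = -1301 kJ/mol

ΔH = -1300 kJ/mol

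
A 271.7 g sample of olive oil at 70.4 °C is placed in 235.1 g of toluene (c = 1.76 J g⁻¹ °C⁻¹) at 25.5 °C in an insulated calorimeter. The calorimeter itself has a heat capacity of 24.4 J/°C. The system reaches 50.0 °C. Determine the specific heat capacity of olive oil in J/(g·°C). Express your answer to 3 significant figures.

c = 1.94 J/(g·°C)

q_gained = (235.1 × 1.76 + 24.4) × (50.0 − 25.5) = 10740 J
q_lost = 271.7 × c × (70.4 − 50.0) = 5542.68 c
Set equal: c = 10740 / 5542.68 = 1.94 J/(g·°C)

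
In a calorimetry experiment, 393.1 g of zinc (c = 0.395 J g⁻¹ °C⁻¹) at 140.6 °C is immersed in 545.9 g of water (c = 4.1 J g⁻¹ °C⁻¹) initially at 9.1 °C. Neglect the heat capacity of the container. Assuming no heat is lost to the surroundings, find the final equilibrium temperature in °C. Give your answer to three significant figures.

T_f = 17.6 °C

Heat lost by zinc = heat gained by water.
(393.1)(0.395)(140.6 − T) = (545.9)(4.1)(T − 9.1)
155.2745 (140.6 − T) = 2238.19 (T − 9.1)
21832 − 155.2745 T = 2238.19 T − 20368
42200 = 2393.4645 T
T = 17.63 °C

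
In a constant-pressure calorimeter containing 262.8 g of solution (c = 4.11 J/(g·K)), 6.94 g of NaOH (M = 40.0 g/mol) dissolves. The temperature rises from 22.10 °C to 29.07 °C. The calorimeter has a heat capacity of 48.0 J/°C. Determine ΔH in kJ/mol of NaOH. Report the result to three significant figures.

|ΔT| = |29.07 − 22.10| = 6.97 °C
|q_surr| = (262.8 × 4.11 + 48.0) × 6.97 = 1128.108 × 6.97 = 7863 J
n(NaOH) = 6.94 / 40.0 = 0.1735 mol
Temperature rose, so q_rxn = −|q_surr| = -7.863 kJ
ΔH = q_rxn / n = -45.32 kJ/mol

ΔH = -45.3 kJ/mol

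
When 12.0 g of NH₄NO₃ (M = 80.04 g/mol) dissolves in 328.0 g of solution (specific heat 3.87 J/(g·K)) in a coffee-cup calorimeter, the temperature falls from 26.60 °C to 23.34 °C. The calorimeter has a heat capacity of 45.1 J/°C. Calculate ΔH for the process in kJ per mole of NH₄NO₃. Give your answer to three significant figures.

ΔH = 28.6 kJ/mol

|ΔT| = |23.34 − 26.60| = 3.26 °C
|q_surr| = (328.0 × 3.87 + 45.1) × 3.26 = 1314.46 × 3.26 = 4285 J
n(NH₄NO₃) = 12.0 / 80.04 = 0.1499 mol
Temperature fell, so q_rxn = +|q_surr| = 4.285 kJ
ΔH = q_rxn / n = 28.59 kJ/mol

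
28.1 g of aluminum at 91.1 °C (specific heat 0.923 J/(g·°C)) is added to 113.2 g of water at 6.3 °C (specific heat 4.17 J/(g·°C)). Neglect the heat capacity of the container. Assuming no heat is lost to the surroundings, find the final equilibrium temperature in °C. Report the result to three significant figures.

Heat lost by aluminum = heat gained by water.
(28.1)(0.923)(91.1 − T) = (113.2)(4.17)(T − 6.3)
25.9363 (91.1 − T) = 472.044 (T − 6.3)
2362.8 − 25.9363 T = 472.044 T − 2973.9
5336.7 = 497.9803 T
T = 10.72 °C

T_f = 10.7 °C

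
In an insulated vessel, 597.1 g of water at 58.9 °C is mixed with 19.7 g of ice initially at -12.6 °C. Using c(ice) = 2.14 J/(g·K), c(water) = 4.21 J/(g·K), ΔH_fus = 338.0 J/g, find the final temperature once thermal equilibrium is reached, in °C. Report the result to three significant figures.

T_f = 54.3 °C

Heat to bring ice to 0 °C and melt it: q₁ = 19.7×2.14×12.6 + 19.7×338.0 = 7189.79 J
Heat the water can supply cooling to 0 °C: 597.1×4.21×58.9 = 148062.3 J > q₁, so all ice melts.
Energy balance: 597.1×4.21×(58.9 − T) = 7189.79 + 19.7×4.21×(T − 0)
2513.791(58.9 − T) = 7189.79 + 82.937 T
148062.3 − 7189.79 = 2596.728 T
T = 140872.51 / 2596.728 = 54.25 °C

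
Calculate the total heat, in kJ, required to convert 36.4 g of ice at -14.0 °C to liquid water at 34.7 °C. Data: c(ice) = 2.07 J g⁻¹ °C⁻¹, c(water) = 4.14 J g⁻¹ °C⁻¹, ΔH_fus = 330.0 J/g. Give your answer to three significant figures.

q = 18.3 kJ

q1 (heat ice -14.0→0.0 °C): 36.4 × 2.07 × 14.0 = 1055 J
q2 (melt at 0 °C): 36.4 × 330.0 = 12012 J
q3 (heat water 0.0→34.7 °C): 36.4 × 4.14 × 34.7 = 5229 J
Total: 1055 + 12012 + 5229 = 18296 J = 18.3 kJ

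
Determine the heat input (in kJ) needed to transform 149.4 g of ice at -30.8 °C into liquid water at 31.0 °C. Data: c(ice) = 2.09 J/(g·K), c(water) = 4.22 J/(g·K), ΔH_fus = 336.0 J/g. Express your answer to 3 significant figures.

q = 79.4 kJ

q1 (heat ice -30.8→0.0 °C): 149.4 × 2.09 × 30.8 = 9617 J
q2 (melt at 0 °C): 149.4 × 336.0 = 50198 J
q3 (heat water 0.0→31.0 °C): 149.4 × 4.22 × 31.0 = 19545 J
Total: 9617 + 50198 + 19545 = 79360 J = 79.4 kJ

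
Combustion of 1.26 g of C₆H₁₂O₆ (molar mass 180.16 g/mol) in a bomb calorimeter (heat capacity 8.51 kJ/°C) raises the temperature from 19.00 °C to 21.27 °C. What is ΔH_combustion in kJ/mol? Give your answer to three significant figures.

ΔH = -2760 kJ/mol

ΔT = 21.27 − 19.00 = 2.27 °C
q_cal = C_cal × ΔT = 8.51 × 2.27 = 19.3177 kJ
n = 1.26 / 180.16 = 0.006994 mol
q_rxn = −q_cal = -19.3177 kJ
ΔH = -19.3177 / 0.006994 = -2762 kJ/mol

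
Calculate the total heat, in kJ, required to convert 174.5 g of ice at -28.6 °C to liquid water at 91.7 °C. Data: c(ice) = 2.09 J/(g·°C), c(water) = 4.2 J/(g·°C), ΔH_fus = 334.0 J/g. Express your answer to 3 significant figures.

q1 (heat ice -28.6→0.0 °C): 174.5 × 2.09 × 28.6 = 10431 J
q2 (melt at 0 °C): 174.5 × 334.0 = 58283 J
q3 (heat water 0.0→91.7 °C): 174.5 × 4.2 × 91.7 = 67207 J
Total: 10431 + 58283 + 67207 = 135921 J = 136 kJ

q = 136 kJ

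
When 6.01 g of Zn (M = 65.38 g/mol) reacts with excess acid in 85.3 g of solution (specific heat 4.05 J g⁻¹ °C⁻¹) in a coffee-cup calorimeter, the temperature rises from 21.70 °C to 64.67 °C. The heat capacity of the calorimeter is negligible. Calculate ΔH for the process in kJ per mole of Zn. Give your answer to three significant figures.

|ΔT| = |64.67 − 21.70| = 42.97 °C
|q_surr| = (85.3 × 4.05) × 42.97 = 345.465 × 42.97 = 14840 J
n(Zn) = 6.01 / 65.38 = 0.09192 mol
Temperature rose, so q_rxn = −|q_surr| = -14.84 kJ
ΔH = q_rxn / n = -161.4 kJ/mol

ΔH = -161 kJ/mol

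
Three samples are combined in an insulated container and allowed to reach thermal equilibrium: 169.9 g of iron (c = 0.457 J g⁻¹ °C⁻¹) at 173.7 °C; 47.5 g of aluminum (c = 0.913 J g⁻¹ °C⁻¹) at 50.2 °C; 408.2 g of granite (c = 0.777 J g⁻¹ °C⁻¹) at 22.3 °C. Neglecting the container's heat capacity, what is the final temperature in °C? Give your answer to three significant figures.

Σ mᵢcᵢ(T − Tᵢ) = 0  ⇒  T = Σ mᵢcᵢTᵢ / Σ mᵢcᵢ
Σ mᵢcᵢ = 169.9×0.457 + 47.5×0.913 + 408.2×0.777 = 438.1832
Σ mᵢcᵢTᵢ = 77.6443×173.7 + 43.3675×50.2 + 317.1714×22.3 = 22737
T = 22737 / 438.1832 = 51.89 °C

T_f = 51.9 °C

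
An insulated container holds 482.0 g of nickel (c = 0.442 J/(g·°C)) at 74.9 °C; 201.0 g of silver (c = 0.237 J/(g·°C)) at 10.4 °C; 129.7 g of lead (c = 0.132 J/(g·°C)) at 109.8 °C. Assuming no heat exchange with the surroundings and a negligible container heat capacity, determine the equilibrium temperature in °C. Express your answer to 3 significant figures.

Σ mᵢcᵢ(T − Tᵢ) = 0  ⇒  T = Σ mᵢcᵢTᵢ / Σ mᵢcᵢ
Σ mᵢcᵢ = 482.0×0.442 + 201.0×0.237 + 129.7×0.132 = 277.8014
Σ mᵢcᵢTᵢ = 213.044×74.9 + 47.637×10.4 + 17.1204×109.8 = 18332
T = 18332 / 277.8014 = 65.99 °C

T_f = 66.0 °C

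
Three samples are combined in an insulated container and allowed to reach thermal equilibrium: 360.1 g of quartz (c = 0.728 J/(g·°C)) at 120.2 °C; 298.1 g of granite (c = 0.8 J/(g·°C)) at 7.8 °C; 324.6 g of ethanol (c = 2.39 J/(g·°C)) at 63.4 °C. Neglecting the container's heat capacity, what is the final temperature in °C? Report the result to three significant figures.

Σ mᵢcᵢ(T − Tᵢ) = 0  ⇒  T = Σ mᵢcᵢTᵢ / Σ mᵢcᵢ
Σ mᵢcᵢ = 360.1×0.728 + 298.1×0.8 + 324.6×2.39 = 1276.4268
Σ mᵢcᵢTᵢ = 262.1528×120.2 + 238.48×7.8 + 775.794×63.4 = 82556
T = 82556 / 1276.4268 = 64.68 °C

T_f = 64.7 °C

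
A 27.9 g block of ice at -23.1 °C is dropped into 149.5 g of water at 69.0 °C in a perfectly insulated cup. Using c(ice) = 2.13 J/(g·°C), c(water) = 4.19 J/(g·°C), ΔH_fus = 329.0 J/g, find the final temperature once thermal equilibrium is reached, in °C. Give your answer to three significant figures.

T_f = 44.0 °C

Heat to bring ice to 0 °C and melt it: q₁ = 27.9×2.13×23.1 + 27.9×329.0 = 10552 J
Heat the water can supply cooling to 0 °C: 149.5×4.19×69.0 = 43221.9 J > q₁, so all ice melts.
Energy balance: 149.5×4.19×(69.0 − T) = 10552 + 27.9×4.19×(T − 0)
626.405(69.0 − T) = 10552 + 116.901 T
43221.9 − 10552 = 743.306 T
T = 32669.9 / 743.306 = 43.95 °C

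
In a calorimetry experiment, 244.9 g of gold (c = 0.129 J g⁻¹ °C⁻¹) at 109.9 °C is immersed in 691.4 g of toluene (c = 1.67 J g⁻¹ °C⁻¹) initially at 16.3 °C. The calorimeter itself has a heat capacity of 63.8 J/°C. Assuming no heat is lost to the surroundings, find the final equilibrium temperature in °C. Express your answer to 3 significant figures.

Heat lost by gold = heat gained by toluene + calorimeter.
(244.9)(0.129)(109.9 − T) = [(691.4)(1.67) + 63.8](T − 16.3)
31.5921 (109.9 − T) = 1218.438 (T − 16.3)
3472.0 − 31.5921 T = 1218.438 T − 19861
23333.0 = 1250.0301 T
T = 18.67 °C

T_f = 18.7 °C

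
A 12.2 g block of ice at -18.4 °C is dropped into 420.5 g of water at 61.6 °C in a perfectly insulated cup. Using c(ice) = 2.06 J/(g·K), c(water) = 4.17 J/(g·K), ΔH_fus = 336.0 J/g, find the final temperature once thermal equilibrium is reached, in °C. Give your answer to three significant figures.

Heat to bring ice to 0 °C and melt it: q₁ = 12.2×2.06×18.4 + 12.2×336.0 = 4561.6 J
Heat the water can supply cooling to 0 °C: 420.5×4.17×61.6 = 108015 J > q₁, so all ice melts.
Energy balance: 420.5×4.17×(61.6 − T) = 4561.6 + 12.2×4.17×(T − 0)
1753.485(61.6 − T) = 4561.6 + 50.874 T
108015 − 4561.6 = 1804.359 T
T = 103453.4 / 1804.359 = 57.34 °C

T_f = 57.3 °C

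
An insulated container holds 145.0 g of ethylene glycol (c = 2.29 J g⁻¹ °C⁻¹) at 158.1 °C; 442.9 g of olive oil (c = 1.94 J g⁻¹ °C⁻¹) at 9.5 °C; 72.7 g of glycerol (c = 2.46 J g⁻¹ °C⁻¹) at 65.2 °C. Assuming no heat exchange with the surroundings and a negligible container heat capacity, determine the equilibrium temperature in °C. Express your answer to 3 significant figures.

Σ mᵢcᵢ(T − Tᵢ) = 0  ⇒  T = Σ mᵢcᵢTᵢ / Σ mᵢcᵢ
Σ mᵢcᵢ = 145.0×2.29 + 442.9×1.94 + 72.7×2.46 = 1370.118
Σ mᵢcᵢTᵢ = 332.05×158.1 + 859.226×9.5 + 178.842×65.2 = 72320
T = 72320 / 1370.118 = 52.78 °C

T_f = 52.8 °C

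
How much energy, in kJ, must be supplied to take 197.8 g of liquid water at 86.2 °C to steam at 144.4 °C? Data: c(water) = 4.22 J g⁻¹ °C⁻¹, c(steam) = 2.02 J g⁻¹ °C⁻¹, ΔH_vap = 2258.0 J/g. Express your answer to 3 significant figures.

q1 (heat water 86.2→100.0 °C): 197.8 × 4.22 × 13.8 = 11519 J
q2 (vaporize at 100 °C): 197.8 × 2258.0 = 446632 J
q3 (heat steam 100.0→144.4 °C): 197.8 × 2.02 × 44.4 = 17740 J
Total: 11519 + 446632 + 17740 = 475891 J = 476 kJ

q = 476 kJ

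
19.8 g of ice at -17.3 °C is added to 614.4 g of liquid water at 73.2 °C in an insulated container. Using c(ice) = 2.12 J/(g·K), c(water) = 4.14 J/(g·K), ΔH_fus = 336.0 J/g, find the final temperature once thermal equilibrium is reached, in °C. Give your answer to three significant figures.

Heat to bring ice to 0 °C and melt it: q₁ = 19.8×2.12×17.3 + 19.8×336.0 = 7379.0 J
Heat the water can supply cooling to 0 °C: 614.4×4.14×73.2 = 186193 J > q₁, so all ice melts.
Energy balance: 614.4×4.14×(73.2 − T) = 7379.0 + 19.8×4.14×(T − 0)
2543.616(73.2 − T) = 7379.0 + 81.972 T
186193 − 7379.0 = 2625.588 T
T = 178814.0 / 2625.588 = 68.10 °C

T_f = 68.1 °C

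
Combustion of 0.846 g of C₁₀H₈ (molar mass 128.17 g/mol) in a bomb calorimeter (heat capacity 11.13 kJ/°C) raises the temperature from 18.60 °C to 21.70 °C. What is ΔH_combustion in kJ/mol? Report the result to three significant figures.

ΔT = 21.70 − 18.60 = 3.10 °C
q_cal = C_cal × ΔT = 11.13 × 3.10 = 34.503 kJ
n = 0.846 / 128.17 = 0.006601 mol
q_rxn = −q_cal = -34.503 kJ
ΔH = -34.503 / 0.006601 = -5227 kJ/mol

ΔH = -5230 kJ/mol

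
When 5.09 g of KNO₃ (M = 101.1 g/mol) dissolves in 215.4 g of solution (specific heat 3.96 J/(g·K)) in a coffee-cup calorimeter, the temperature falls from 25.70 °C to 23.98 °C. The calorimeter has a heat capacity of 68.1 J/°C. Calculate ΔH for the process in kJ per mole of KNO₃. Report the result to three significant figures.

|ΔT| = |23.98 − 25.70| = 1.72 °C
|q_surr| = (215.4 × 3.96 + 68.1) × 1.72 = 921.084 × 1.72 = 1584 J
n(KNO₃) = 5.09 / 101.1 = 0.05035 mol
Temperature fell, so q_rxn = +|q_surr| = 1.584 kJ
ΔH = q_rxn / n = 31.46 kJ/mol

ΔH = 31.5 kJ/mol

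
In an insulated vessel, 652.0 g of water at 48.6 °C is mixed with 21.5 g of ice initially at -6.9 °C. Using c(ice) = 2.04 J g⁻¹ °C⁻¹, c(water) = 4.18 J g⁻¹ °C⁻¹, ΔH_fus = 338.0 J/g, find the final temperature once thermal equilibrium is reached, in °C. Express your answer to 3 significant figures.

T_f = 44.4 °C

Heat to bring ice to 0 °C and melt it: q₁ = 21.5×2.04×6.9 + 21.5×338.0 = 7569.6 J
Heat the water can supply cooling to 0 °C: 652.0×4.18×48.6 = 132452 J > q₁, so all ice melts.
Energy balance: 652.0×4.18×(48.6 − T) = 7569.6 + 21.5×4.18×(T − 0)
2725.36(48.6 − T) = 7569.6 + 89.87 T
132452 − 7569.6 = 2815.23 T
T = 124882.4 / 2815.23 = 44.36 °C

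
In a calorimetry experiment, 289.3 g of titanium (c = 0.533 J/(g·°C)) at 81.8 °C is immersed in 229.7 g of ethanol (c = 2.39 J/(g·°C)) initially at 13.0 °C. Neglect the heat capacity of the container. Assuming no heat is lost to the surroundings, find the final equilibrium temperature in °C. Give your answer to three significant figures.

T_f = 28.1 °C

Heat lost by titanium = heat gained by ethanol.
(289.3)(0.533)(81.8 − T) = (229.7)(2.39)(T − 13.0)
154.1969 (81.8 − T) = 548.983 (T − 13.0)
12613 − 154.1969 T = 548.983 T − 7136.8
19749.8 = 703.1799 T
T = 28.09 °C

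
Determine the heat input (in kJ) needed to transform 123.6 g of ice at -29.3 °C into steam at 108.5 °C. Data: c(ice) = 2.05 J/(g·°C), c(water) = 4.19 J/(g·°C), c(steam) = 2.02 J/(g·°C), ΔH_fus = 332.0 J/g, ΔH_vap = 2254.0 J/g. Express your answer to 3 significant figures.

q1 (heat ice -29.3→0.0 °C): 123.6 × 2.05 × 29.3 = 7424 J
q2 (melt at 0 °C): 123.6 × 332.0 = 41035 J
q3 (heat water 0.0→100.0 °C): 123.6 × 4.19 × 100.0 = 51788 J
q4 (vaporize at 100 °C): 123.6 × 2254.0 = 278594 J
q5 (heat steam 100.0→108.5 °C): 123.6 × 2.02 × 8.5 = 2122 J
Total: 7424 + 41035 + 51788 + 278594 + 2122 = 380963 J = 381 kJ

q = 381 kJ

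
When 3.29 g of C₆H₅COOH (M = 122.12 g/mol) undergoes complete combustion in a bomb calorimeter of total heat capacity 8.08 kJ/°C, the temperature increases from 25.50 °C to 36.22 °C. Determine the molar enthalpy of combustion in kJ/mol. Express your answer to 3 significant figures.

ΔT = 36.22 − 25.50 = 10.72 °C
q_cal = C_cal × ΔT = 8.08 × 10.72 = 86.6176 kJ
n = 3.29 / 122.12 = 0.02694 mol
q_rxn = −q_cal = -86.6176 kJ
ΔH = -86.6176 / 0.02694 = -3215 kJ/mol

ΔH = -3220 kJ/mol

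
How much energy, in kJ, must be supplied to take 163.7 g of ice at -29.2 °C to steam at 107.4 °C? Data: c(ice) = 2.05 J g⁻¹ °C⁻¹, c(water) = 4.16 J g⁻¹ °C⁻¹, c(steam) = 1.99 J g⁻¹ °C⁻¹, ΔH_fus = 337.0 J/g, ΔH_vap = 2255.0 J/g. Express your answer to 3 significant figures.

q = 505 kJ

q1 (heat ice -29.2→0.0 °C): 163.7 × 2.05 × 29.2 = 9799 J
q2 (melt at 0 °C): 163.7 × 337.0 = 55167 J
q3 (heat water 0.0→100.0 °C): 163.7 × 4.16 × 100.0 = 68099 J
q4 (vaporize at 100 °C): 163.7 × 2255.0 = 369144 J
q5 (heat steam 100.0→107.4 °C): 163.7 × 1.99 × 7.4 = 2411 J
Total: 9799 + 55167 + 68099 + 369144 + 2411 = 504620 J = 505 kJ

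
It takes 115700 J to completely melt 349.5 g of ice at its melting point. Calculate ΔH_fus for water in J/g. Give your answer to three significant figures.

ΔH_fus = 331 J/g

ΔH_fus = q / m = 115700 / 349.5 = 331 J/g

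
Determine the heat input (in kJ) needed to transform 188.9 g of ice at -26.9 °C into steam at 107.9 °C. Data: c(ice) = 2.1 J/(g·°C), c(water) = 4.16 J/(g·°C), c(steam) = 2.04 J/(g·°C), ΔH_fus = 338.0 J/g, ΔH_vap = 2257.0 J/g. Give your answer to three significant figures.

q = 582 kJ

q1 (heat ice -26.9→0.0 °C): 188.9 × 2.1 × 26.9 = 10671 J
q2 (melt at 0 °C): 188.9 × 338.0 = 63848 J
q3 (heat water 0.0→100.0 °C): 188.9 × 4.16 × 100.0 = 78582 J
q4 (vaporize at 100 °C): 188.9 × 2257.0 = 426347 J
q5 (heat steam 100.0→107.9 °C): 188.9 × 2.04 × 7.9 = 3044 J
Total: 10671 + 63848 + 78582 + 426347 + 3044 = 582492 J = 582 kJ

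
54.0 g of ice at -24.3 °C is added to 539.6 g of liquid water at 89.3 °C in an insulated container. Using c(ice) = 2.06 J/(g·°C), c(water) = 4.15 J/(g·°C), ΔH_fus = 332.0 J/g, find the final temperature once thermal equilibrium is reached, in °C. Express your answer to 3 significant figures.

T_f = 72.8 °C

Heat to bring ice to 0 °C and melt it: q₁ = 54.0×2.06×24.3 + 54.0×332.0 = 20631 J
Heat the water can supply cooling to 0 °C: 539.6×4.15×89.3 = 199973 J > q₁, so all ice melts.
Energy balance: 539.6×4.15×(89.3 − T) = 20631 + 54.0×4.15×(T − 0)
2239.34(89.3 − T) = 20631 + 224.1 T
199973 − 20631 = 2463.44 T
T = 179342 / 2463.44 = 72.80 °C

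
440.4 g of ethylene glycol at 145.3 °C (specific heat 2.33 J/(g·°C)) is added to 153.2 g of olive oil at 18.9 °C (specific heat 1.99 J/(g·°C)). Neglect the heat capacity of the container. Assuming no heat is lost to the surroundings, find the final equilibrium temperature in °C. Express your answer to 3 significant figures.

T_f = 116 °C

Heat lost by ethylene glycol = heat gained by olive oil.
(440.4)(2.33)(145.3 − T) = (153.2)(1.99)(T − 18.9)
1026.132 (145.3 − T) = 304.868 (T − 18.9)
149100 − 1026.132 T = 304.868 T − 5762.0
154862.0 = 1331.000 T
T = 116.4 °C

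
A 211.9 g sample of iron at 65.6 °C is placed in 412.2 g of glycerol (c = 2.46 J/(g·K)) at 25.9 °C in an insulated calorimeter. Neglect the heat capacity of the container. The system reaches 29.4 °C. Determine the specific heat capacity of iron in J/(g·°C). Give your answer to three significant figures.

c = 0.463 J/(g·°C)

q_gained = (412.2 × 2.46) × (29.4 − 25.9) = 3549 J
q_lost = 211.9 × c × (65.6 − 29.4) = 7670.78 c
Set equal: c = 3549 / 7670.78 = 0.463 J/(g·°C)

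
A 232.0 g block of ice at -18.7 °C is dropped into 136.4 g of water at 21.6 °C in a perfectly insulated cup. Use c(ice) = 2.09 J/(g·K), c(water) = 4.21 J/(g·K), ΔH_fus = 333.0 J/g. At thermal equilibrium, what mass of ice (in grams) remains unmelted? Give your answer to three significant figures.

Heat to warm all ice to 0 °C: 232.0×2.09×18.7 = 9067.3 J
Heat released by water cooling to 0 °C: 136.4×4.21×21.6 = 12404 J
12404 J < 9067.3 + 232.0×333.0 = 86323.3 J, so not all ice melts; final T = 0 °C.
Heat left for melting: 12404 − 9067.3 = 3336.7 J
Mass melted = 3336.7 / 333.0 = 10.02 g
Ice remaining = 232.0 − 10.02 = 221.98 g

m_ice remaining = 222 g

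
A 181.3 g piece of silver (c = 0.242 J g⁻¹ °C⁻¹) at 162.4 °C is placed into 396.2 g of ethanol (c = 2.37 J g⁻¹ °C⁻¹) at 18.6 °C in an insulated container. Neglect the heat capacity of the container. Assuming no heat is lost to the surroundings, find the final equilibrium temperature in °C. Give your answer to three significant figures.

Heat lost by silver = heat gained by ethanol.
(181.3)(0.242)(162.4 − T) = (396.2)(2.37)(T − 18.6)
43.8746 (162.4 − T) = 938.994 (T − 18.6)
7125.2 − 43.8746 T = 938.994 T − 17465
24590.2 = 982.8686 T
T = 25.02 °C

T_f = 25.0 °C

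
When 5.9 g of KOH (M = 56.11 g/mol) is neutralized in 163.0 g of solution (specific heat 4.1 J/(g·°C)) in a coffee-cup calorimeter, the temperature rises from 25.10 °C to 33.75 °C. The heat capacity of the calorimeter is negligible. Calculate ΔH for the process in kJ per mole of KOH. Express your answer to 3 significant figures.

|ΔT| = |33.75 − 25.10| = 8.65 °C
|q_surr| = (163.0 × 4.1) × 8.65 = 668.3 × 8.65 = 5781 J
n(KOH) = 5.9 / 56.11 = 0.1052 mol
Temperature rose, so q_rxn = −|q_surr| = -5.781 kJ
ΔH = q_rxn / n = -54.95 kJ/mol

ΔH = -55.0 kJ/mol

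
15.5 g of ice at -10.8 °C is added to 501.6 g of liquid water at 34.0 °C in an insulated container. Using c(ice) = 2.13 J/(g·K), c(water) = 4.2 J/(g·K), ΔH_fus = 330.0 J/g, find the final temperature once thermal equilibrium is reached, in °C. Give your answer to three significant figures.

T_f = 30.5 °C

Heat to bring ice to 0 °C and melt it: q₁ = 15.5×2.13×10.8 + 15.5×330.0 = 5471.6 J
Heat the water can supply cooling to 0 °C: 501.6×4.2×34.0 = 71628.5 J > q₁, so all ice melts.
Energy balance: 501.6×4.2×(34.0 − T) = 5471.6 + 15.5×4.2×(T − 0)
2106.72(34.0 − T) = 5471.6 + 65.1 T
71628.5 − 5471.6 = 2171.82 T
T = 66156.9 / 2171.82 = 30.46 °C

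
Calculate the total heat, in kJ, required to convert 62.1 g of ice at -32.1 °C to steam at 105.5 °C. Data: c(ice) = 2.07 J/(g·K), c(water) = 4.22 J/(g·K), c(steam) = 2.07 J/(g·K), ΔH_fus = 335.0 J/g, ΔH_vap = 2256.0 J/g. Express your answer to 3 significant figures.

q1 (heat ice -32.1→0.0 °C): 62.1 × 2.07 × 32.1 = 4126 J
q2 (melt at 0 °C): 62.1 × 335.0 = 20804 J
q3 (heat water 0.0→100.0 °C): 62.1 × 4.22 × 100.0 = 26206 J
q4 (vaporize at 100 °C): 62.1 × 2256.0 = 140098 J
q5 (heat steam 100.0→105.5 °C): 62.1 × 2.07 × 5.5 = 707 J
Total: 4126 + 20804 + 26206 + 140098 + 707 = 191941 J = 192 kJ

q = 192 kJ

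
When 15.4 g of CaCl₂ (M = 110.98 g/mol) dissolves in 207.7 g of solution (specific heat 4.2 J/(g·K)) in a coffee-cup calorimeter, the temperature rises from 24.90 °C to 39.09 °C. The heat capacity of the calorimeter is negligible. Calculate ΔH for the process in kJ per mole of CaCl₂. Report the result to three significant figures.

ΔH = -89.2 kJ/mol

|ΔT| = |39.09 − 24.90| = 14.19 °C
|q_surr| = (207.7 × 4.2) × 14.19 = 872.34 × 14.19 = 12380 J
n(CaCl₂) = 15.4 / 110.98 = 0.1388 mol
Temperature rose, so q_rxn = −|q_surr| = -12.38 kJ
ΔH = q_rxn / n = -89.19 kJ/mol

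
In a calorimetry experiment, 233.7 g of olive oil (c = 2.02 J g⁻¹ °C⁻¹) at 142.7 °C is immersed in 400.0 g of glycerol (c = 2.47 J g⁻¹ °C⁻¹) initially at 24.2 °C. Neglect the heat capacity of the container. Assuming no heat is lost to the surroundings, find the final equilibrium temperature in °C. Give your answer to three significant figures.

T_f = 62.5 °C

Heat lost by olive oil = heat gained by glycerol.
(233.7)(2.02)(142.7 − T) = (400.0)(2.47)(T − 24.2)
472.074 (142.7 − T) = 988 (T − 24.2)
67365 − 472.074 T = 988 T − 23910
91275 = 1460.074 T
T = 62.51 °C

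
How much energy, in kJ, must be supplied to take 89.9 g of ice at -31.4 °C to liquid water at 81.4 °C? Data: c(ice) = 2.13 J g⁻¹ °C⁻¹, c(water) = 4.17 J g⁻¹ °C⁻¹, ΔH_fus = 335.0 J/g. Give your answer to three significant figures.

q = 66.6 kJ

q1 (heat ice -31.4→0.0 °C): 89.9 × 2.13 × 31.4 = 6013 J
q2 (melt at 0 °C): 89.9 × 335.0 = 30117 J
q3 (heat water 0.0→81.4 °C): 89.9 × 4.17 × 81.4 = 30515 J
Total: 6013 + 30117 + 30515 = 66645 J = 66.6 kJ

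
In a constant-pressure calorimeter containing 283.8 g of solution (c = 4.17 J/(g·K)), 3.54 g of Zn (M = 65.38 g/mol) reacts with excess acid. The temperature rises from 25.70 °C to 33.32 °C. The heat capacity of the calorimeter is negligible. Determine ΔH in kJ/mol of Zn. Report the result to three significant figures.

|ΔT| = |33.32 − 25.70| = 7.62 °C
|q_surr| = (283.8 × 4.17) × 7.62 = 1183.446 × 7.62 = 9018 J
n(Zn) = 3.54 / 65.38 = 0.05414 mol
Temperature rose, so q_rxn = −|q_surr| = -9.018 kJ
ΔH = q_rxn / n = -166.6 kJ/mol

ΔH = -167 kJ/mol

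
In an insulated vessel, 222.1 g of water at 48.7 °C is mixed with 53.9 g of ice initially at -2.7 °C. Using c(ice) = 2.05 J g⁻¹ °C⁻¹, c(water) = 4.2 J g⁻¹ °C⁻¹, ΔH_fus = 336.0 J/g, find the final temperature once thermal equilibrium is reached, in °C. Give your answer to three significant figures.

Heat to bring ice to 0 °C and melt it: q₁ = 53.9×2.05×2.7 + 53.9×336.0 = 18409 J
Heat the water can supply cooling to 0 °C: 222.1×4.2×48.7 = 45428.3 J > q₁, so all ice melts.
Energy balance: 222.1×4.2×(48.7 − T) = 18409 + 53.9×4.2×(T − 0)
932.82(48.7 − T) = 18409 + 226.38 T
45428.3 − 18409 = 1159.20 T
T = 27019.3 / 1159.20 = 23.31 °C

T_f = 23.3 °C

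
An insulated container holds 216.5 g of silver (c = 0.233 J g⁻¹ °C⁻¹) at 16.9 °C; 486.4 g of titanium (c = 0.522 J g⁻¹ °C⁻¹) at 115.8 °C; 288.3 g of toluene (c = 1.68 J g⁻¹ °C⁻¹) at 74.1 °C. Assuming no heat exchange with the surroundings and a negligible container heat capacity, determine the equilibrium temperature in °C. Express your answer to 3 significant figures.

Σ mᵢcᵢ(T − Tᵢ) = 0  ⇒  T = Σ mᵢcᵢTᵢ / Σ mᵢcᵢ
Σ mᵢcᵢ = 216.5×0.233 + 486.4×0.522 + 288.3×1.68 = 788.6893
Σ mᵢcᵢTᵢ = 50.4445×16.9 + 253.9008×115.8 + 484.344×74.1 = 66144
T = 66144 / 788.6893 = 83.87 °C

T_f = 83.9 °C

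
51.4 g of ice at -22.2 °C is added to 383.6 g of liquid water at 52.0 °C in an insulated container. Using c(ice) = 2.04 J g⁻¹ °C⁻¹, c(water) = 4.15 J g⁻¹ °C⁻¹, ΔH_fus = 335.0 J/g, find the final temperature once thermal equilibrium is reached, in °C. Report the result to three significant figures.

Heat to bring ice to 0 °C and melt it: q₁ = 51.4×2.04×22.2 + 51.4×335.0 = 19547 J
Heat the water can supply cooling to 0 °C: 383.6×4.15×52.0 = 82780.9 J > q₁, so all ice melts.
Energy balance: 383.6×4.15×(52.0 − T) = 19547 + 51.4×4.15×(T − 0)
1591.94(52.0 − T) = 19547 + 213.31 T
82780.9 − 19547 = 1805.25 T
T = 63233.9 / 1805.25 = 35.03 °C

T_f = 35.0 °C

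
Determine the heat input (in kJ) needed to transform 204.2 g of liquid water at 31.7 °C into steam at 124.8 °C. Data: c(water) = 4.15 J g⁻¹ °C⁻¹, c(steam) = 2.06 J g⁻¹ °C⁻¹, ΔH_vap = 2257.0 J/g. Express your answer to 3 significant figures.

q = 529 kJ

q1 (heat water 31.7→100.0 °C): 204.2 × 4.15 × 68.3 = 57879 J
q2 (vaporize at 100 °C): 204.2 × 2257.0 = 460879 J
q3 (heat steam 100.0→124.8 °C): 204.2 × 2.06 × 24.8 = 10432 J
Total: 57879 + 460879 + 10432 = 529190 J = 529 kJ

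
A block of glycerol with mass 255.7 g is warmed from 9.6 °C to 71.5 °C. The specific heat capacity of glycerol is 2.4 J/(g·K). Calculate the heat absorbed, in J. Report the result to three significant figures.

q = 38000 J

q = m c ΔT = 255.7 × 2.4 × (71.5 − 9.6)
q = 255.7 × 2.4 × 61.9 = 37990 J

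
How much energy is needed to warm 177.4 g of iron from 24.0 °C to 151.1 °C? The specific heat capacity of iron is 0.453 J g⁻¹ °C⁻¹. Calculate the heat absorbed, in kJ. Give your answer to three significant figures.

q = 10.2 kJ

q = m c ΔT = 177.4 × 0.453 × (151.1 − 24.0)
q = 177.4 × 0.453 × 127.1 = 10210 J = 10.2 kJ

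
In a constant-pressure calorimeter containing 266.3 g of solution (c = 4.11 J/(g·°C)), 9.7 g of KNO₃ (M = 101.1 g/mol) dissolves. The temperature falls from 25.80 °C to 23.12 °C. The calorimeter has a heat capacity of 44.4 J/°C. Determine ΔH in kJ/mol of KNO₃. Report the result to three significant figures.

|ΔT| = |23.12 − 25.80| = 2.68 °C
|q_surr| = (266.3 × 4.11 + 44.4) × 2.68 = 1138.893 × 2.68 = 3052 J
n(KNO₃) = 9.7 / 101.1 = 0.09594 mol
Temperature fell, so q_rxn = +|q_surr| = 3.052 kJ
ΔH = q_rxn / n = 31.81 kJ/mol

ΔH = 31.8 kJ/mol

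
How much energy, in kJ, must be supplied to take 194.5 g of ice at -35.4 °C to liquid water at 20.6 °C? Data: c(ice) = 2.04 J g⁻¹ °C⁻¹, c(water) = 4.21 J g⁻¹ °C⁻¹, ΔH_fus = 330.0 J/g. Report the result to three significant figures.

q = 95.1 kJ

q1 (heat ice -35.4→0.0 °C): 194.5 × 2.04 × 35.4 = 14046 J
q2 (melt at 0 °C): 194.5 × 330.0 = 64185 J
q3 (heat water 0.0→20.6 °C): 194.5 × 4.21 × 20.6 = 16868 J
Total: 14046 + 64185 + 16868 = 95099 J = 95.1 kJ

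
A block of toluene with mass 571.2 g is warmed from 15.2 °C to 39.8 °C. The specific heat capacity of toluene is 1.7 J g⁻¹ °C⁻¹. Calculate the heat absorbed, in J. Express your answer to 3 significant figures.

q = m c ΔT = 571.2 × 1.7 × (39.8 − 15.2)
q = 571.2 × 1.7 × 24.6 = 23890 J

q = 23900 J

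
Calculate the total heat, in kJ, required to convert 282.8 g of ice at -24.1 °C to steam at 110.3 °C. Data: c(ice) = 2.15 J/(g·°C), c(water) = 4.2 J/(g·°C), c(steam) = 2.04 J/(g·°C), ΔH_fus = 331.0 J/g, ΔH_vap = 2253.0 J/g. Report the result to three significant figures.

q = 870 kJ

q1 (heat ice -24.1→0.0 °C): 282.8 × 2.15 × 24.1 = 14653 J
q2 (melt at 0 °C): 282.8 × 331.0 = 93607 J
q3 (heat water 0.0→100.0 °C): 282.8 × 4.2 × 100.0 = 118776 J
q4 (vaporize at 100 °C): 282.8 × 2253.0 = 637148 J
q5 (heat steam 100.0→110.3 °C): 282.8 × 2.04 × 10.3 = 5942 J
Total: 14653 + 93607 + 118776 + 637148 + 5942 = 870126 J = 870 kJ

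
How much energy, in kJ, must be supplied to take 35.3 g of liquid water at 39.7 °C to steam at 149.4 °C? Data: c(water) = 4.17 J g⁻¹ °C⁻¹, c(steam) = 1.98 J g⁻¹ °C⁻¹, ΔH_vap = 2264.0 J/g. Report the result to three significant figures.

q = 92.2 kJ

q1 (heat water 39.7→100.0 °C): 35.3 × 4.17 × 60.3 = 8876 J
q2 (vaporize at 100 °C): 35.3 × 2264.0 = 79919 J
q3 (heat steam 100.0→149.4 °C): 35.3 × 1.98 × 49.4 = 3453 J
Total: 8876 + 79919 + 3453 = 92248 J = 92.2 kJ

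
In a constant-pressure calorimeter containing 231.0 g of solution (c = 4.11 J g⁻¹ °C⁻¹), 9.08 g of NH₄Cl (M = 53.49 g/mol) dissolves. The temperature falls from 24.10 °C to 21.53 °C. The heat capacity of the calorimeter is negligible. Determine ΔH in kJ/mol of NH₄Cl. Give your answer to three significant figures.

|ΔT| = |21.53 − 24.10| = 2.57 °C
|q_surr| = (231.0 × 4.11) × 2.57 = 949.41 × 2.57 = 2440 J
n(NH₄Cl) = 9.08 / 53.49 = 0.1698 mol
Temperature fell, so q_rxn = +|q_surr| = 2.440 kJ
ΔH = q_rxn / n = 14.37 kJ/mol

ΔH = 14.4 kJ/mol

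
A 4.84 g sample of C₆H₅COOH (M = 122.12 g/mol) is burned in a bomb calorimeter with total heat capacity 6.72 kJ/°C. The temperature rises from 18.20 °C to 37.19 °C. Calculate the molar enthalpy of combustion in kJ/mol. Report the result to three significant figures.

ΔH = -3220 kJ/mol

ΔT = 37.19 − 18.20 = 18.99 °C
q_cal = C_cal × ΔT = 6.72 × 18.99 = 127.6128 kJ
n = 4.84 / 122.12 = 0.03963 mol
q_rxn = −q_cal = -127.6128 kJ
ΔH = -127.6128 / 0.03963 = -3220 kJ/mol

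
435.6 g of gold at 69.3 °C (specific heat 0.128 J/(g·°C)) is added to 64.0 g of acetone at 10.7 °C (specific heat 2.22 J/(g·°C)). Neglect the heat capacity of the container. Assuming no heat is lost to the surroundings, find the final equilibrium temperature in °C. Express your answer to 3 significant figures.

T_f = 27.2 °C

Heat lost by gold = heat gained by acetone.
(435.6)(0.128)(69.3 − T) = (64.0)(2.22)(T − 10.7)
55.7568 (69.3 − T) = 142.08 (T − 10.7)
3863.9 − 55.7568 T = 142.08 T − 1520.3
5384.2 = 197.8368 T
T = 27.22 °C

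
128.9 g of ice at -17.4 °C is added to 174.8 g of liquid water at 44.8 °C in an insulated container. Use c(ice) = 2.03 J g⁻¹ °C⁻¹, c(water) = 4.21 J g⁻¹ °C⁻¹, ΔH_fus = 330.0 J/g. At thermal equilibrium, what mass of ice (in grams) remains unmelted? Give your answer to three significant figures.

m_ice remaining = 42.8 g

Heat to warm all ice to 0 °C: 128.9×2.03×17.4 = 4553.0 J
Heat released by water cooling to 0 °C: 174.8×4.21×44.8 = 32969 J
32969 J < 4553.0 + 128.9×330.0 = 47090.0 J, so not all ice melts; final T = 0 °C.
Heat left for melting: 32969 − 4553.0 = 28416.0 J
Mass melted = 28416.0 / 330.0 = 86.11 g
Ice remaining = 128.9 − 86.11 = 42.79 g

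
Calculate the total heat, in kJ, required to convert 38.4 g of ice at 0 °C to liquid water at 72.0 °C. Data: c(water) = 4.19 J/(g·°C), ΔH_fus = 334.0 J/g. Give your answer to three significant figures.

q1 (melt at 0 °C): 38.4 × 334.0 = 12826 J
q2 (heat water 0.0→72.0 °C): 38.4 × 4.19 × 72.0 = 11585 J
Total: 12826 + 11585 = 24411 J = 24.4 kJ

q = 24.4 kJ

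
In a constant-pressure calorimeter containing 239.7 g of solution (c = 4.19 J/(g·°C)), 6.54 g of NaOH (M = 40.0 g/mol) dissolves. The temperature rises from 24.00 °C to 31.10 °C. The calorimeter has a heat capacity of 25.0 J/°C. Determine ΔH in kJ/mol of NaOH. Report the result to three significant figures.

ΔH = -44.7 kJ/mol

|ΔT| = |31.10 − 24.00| = 7.10 °C
|q_surr| = (239.7 × 4.19 + 25.0) × 7.10 = 1029.343 × 7.10 = 7308 J
n(NaOH) = 6.54 / 40.0 = 0.1635 mol
Temperature rose, so q_rxn = −|q_surr| = -7.308 kJ
ΔH = q_rxn / n = -44.70 kJ/mol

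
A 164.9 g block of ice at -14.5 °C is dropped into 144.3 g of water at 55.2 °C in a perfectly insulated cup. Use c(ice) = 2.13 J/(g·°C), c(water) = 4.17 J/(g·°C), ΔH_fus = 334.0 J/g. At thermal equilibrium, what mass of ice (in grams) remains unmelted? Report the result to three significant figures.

m_ice remaining = 80.7 g

Heat to warm all ice to 0 °C: 164.9×2.13×14.5 = 5092.9 J
Heat released by water cooling to 0 °C: 144.3×4.17×55.2 = 33216 J
33216 J < 5092.9 + 164.9×334.0 = 60169.5 J, so not all ice melts; final T = 0 °C.
Heat left for melting: 33216 − 5092.9 = 28123.1 J
Mass melted = 28123.1 / 334.0 = 84.20 g
Ice remaining = 164.9 − 84.20 = 80.70 g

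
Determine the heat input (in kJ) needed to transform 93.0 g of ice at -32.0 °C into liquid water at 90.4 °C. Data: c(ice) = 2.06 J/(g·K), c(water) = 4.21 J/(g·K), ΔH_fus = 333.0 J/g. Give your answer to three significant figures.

q = 72.5 kJ

q1 (heat ice -32.0→0.0 °C): 93.0 × 2.06 × 32.0 = 6131 J
q2 (melt at 0 °C): 93.0 × 333.0 = 30969 J
q3 (heat water 0.0→90.4 °C): 93.0 × 4.21 × 90.4 = 35394 J
Total: 6131 + 30969 + 35394 = 72494 J = 72.5 kJ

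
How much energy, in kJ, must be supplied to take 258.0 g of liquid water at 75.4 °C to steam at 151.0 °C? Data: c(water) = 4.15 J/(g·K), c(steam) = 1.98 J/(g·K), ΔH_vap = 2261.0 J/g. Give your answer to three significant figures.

q = 636 kJ

q1 (heat water 75.4→100.0 °C): 258.0 × 4.15 × 24.6 = 26339 J
q2 (vaporize at 100 °C): 258.0 × 2261.0 = 583338 J
q3 (heat steam 100.0→151.0 °C): 258.0 × 1.98 × 51.0 = 26053 J
Total: 26339 + 583338 + 26053 = 635730 J = 636 kJ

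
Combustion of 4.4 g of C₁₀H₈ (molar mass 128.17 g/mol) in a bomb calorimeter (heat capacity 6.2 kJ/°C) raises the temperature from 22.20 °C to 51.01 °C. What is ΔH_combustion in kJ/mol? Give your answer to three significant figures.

ΔH = -5200 kJ/mol

ΔT = 51.01 − 22.20 = 28.81 °C
q_cal = C_cal × ΔT = 6.2 × 28.81 = 178.622 kJ
n = 4.4 / 128.17 = 0.03433 mol
q_rxn = −q_cal = -178.622 kJ
ΔH = -178.622 / 0.03433 = -5203 kJ/mol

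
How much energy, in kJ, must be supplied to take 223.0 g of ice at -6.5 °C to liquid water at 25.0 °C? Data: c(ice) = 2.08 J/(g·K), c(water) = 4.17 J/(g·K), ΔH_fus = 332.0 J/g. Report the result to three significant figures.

q1 (heat ice -6.5→0.0 °C): 223.0 × 2.08 × 6.5 = 3015 J
q2 (melt at 0 °C): 223.0 × 332.0 = 74036 J
q3 (heat water 0.0→25.0 °C): 223.0 × 4.17 × 25.0 = 23248 J
Total: 3015 + 74036 + 23248 = 100299 J = 100 kJ

q = 100 kJ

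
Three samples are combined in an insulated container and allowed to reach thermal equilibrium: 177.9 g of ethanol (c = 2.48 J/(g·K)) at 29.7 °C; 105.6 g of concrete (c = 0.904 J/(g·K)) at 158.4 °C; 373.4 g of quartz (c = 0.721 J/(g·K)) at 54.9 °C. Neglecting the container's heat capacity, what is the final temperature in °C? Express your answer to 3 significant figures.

Σ mᵢcᵢ(T − Tᵢ) = 0  ⇒  T = Σ mᵢcᵢTᵢ / Σ mᵢcᵢ
Σ mᵢcᵢ = 177.9×2.48 + 105.6×0.904 + 373.4×0.721 = 805.8758
Σ mᵢcᵢTᵢ = 441.192×29.7 + 95.4624×158.4 + 269.2214×54.9 = 43005
T = 43005 / 805.8758 = 53.36 °C

T_f = 53.4 °C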